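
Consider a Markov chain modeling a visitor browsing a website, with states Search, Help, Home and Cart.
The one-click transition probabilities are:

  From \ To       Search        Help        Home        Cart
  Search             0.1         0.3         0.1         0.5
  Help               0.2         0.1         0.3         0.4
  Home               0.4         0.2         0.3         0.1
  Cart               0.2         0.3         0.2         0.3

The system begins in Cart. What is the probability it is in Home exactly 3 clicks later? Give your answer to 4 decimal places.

Propagate the distribution vector 3 clicks from Cart.
After 0 clicks: (0.0000, 0.0000, 0.0000, 1.0000)
After 1 click: (0.2000, 0.3000, 0.2000, 0.3000)
After 2 clicks: (0.2200, 0.2200, 0.2300, 0.3300)
After 3 clicks: (0.2240, 0.2330, 0.2230, 0.3200)
P(in Home after 3 clicks) = 0.2230

0.2230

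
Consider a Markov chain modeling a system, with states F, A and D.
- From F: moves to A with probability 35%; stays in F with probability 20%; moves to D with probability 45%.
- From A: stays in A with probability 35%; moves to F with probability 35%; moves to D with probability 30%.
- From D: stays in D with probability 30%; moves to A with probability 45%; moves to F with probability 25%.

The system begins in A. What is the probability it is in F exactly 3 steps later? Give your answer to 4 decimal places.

0.2746

Propagate the distribution vector 3 steps from A.
After 0 steps: (0.0000, 1.0000, 0.0000)
After 1 step: (0.3500, 0.3500, 0.3000)
After 2 steps: (0.2675, 0.3800, 0.3525)
After 3 steps: (0.2746, 0.3853, 0.3401)
P(in F after 3 steps) = 0.2746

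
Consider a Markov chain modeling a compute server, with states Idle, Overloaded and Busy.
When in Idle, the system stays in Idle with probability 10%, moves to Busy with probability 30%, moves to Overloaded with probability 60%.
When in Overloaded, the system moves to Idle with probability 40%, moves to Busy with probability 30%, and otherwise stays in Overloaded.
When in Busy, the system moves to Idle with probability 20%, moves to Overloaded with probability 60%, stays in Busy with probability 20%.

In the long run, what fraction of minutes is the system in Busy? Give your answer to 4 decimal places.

Let the stationary distribution be π with π = πP and π_1 + π_2 + π_3 = 1.
π_1 = 0.1·π_1 + 0.4·π_2 + 0.2·π_3
π_2 = 0.6·π_1 + 0.3·π_2 + 0.6·π_3
Solving with the normalization constraint gives π = (0.2657, 0.4615, 0.2727).
So the stationary probability of Busy is 0.2727.

0.2727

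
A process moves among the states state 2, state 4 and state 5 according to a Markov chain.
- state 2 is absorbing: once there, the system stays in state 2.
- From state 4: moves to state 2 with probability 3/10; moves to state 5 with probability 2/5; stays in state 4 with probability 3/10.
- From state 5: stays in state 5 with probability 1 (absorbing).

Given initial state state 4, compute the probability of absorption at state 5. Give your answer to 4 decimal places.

0.5714

Let h(s) be the probability of absorption at state 5 starting from transient state s. Then h(state 5) = 1 and h(state 2) = 0. By first-step analysis:
h(state 4) = 0.3·0 + 0.3·h(state 4) + 0.4·1
Solving: h(state 4) = 0.5714.
Starting from state 4, the probability is 0.5714.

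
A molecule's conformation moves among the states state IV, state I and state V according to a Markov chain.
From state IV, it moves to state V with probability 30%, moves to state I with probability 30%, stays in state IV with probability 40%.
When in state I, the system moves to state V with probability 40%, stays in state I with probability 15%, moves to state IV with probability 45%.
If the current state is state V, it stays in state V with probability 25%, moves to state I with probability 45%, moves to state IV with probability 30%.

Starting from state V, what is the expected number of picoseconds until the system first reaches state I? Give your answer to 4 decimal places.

Let t(s) be the expected number of picoseconds to first reach state I from state s, with t(state I) = 0. Conditioning on the first picosecond:
t(state IV) = 1 + 0.4·t(state IV) + 0.3·t(state V)
t(state V) = 1 + 0.3·t(state IV) + 0.25·t(state V)
Solving: t(state IV) = 2.9167, t(state V) = 2.5000.
Expected picoseconds from state V to state I: 2.5000.

2.5000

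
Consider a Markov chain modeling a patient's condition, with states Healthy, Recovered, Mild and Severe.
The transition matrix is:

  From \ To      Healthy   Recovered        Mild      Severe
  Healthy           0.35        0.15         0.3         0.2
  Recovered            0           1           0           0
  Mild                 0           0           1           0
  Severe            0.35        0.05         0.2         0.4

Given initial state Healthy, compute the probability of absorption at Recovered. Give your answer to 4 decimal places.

0.3125

Let h(s) be the probability of absorption at Recovered starting from transient state s. Then h(Recovered) = 1 and h(Mild) = 0. By first-step analysis:
h(Healthy) = 0.35·h(Healthy) + 0.15·1 + 0.3·0 + 0.2·h(Severe)
h(Severe) = 0.35·h(Healthy) + 0.05·1 + 0.2·0 + 0.4·h(Severe)
Solving: h(Healthy) = 0.3125, h(Severe) = 0.2656.
Starting from Healthy, the probability is 0.3125.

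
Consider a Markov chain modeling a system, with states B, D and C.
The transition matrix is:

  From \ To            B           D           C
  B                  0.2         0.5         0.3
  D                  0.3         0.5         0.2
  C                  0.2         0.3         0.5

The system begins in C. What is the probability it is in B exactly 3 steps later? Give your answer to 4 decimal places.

0.2400

Propagate the distribution vector 3 steps from C.
After 0 steps: (0.0000, 0.0000, 1.0000)
After 1 step: (0.2000, 0.3000, 0.5000)
After 2 steps: (0.2300, 0.4000, 0.3700)
After 3 steps: (0.2400, 0.4260, 0.3340)
P(in B after 3 steps) = 0.2400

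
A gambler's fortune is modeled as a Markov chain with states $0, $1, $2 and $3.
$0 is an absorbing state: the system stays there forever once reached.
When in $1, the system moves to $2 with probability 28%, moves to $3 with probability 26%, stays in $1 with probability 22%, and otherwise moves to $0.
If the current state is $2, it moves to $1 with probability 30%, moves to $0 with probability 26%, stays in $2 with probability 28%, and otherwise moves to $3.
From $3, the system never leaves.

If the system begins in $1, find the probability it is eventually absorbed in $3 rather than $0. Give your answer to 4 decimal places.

0.4858

Let h(s) be the probability of absorption at $3 starting from transient state s. Then h($3) = 1 and h($0) = 0. By first-step analysis:
h($1) = 0.24·0 + 0.22·h($1) + 0.28·h($2) + 0.26·1
h($2) = 0.26·0 + 0.3·h($1) + 0.28·h($2) + 0.16·1
Solving: h($1) = 0.4858, h($2) = 0.4246.
Starting from $1, the probability is 0.4858.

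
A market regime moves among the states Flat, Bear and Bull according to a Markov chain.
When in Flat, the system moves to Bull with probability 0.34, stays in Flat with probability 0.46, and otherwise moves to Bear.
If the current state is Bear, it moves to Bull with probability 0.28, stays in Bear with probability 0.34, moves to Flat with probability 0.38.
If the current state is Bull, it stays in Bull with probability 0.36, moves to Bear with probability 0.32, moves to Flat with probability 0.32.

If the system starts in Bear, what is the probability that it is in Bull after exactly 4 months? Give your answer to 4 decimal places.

Propagate the distribution vector 4 months from Bear.
After 0 months: (0.0000, 1.0000, 0.0000)
After 1 month: (0.3800, 0.3400, 0.2800)
After 2 months: (0.3936, 0.2812, 0.3252)
After 3 months: (0.3920, 0.2784, 0.3296)
After 4 months: (0.3916, 0.2785, 0.3299)
P(in Bull after 4 months) = 0.3299

0.3299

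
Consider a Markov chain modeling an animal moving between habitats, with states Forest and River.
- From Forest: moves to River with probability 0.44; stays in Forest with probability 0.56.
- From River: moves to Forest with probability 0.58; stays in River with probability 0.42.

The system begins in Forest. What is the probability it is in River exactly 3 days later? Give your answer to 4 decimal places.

0.4314

Propagate the distribution vector 3 days from Forest.
After 0 days: (1.0000, 0.0000)
After 1 day: (0.5600, 0.4400)
After 2 days: (0.5688, 0.4312)
After 3 days: (0.5686, 0.4314)
P(in River after 3 days) = 0.4314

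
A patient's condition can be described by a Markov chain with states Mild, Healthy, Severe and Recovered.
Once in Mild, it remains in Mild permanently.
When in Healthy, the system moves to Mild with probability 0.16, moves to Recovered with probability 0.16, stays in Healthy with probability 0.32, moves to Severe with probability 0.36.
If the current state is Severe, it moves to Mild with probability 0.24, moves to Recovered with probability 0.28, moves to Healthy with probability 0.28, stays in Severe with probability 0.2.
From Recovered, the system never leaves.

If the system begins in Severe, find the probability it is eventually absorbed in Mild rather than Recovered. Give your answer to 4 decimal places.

Let h(s) be the probability of absorption at Mild starting from transient state s. Then h(Mild) = 1 and h(Recovered) = 0. By first-step analysis:
h(Healthy) = 0.16·1 + 0.32·h(Healthy) + 0.36·h(Severe) + 0.16·0
h(Severe) = 0.24·1 + 0.28·h(Healthy) + 0.2·h(Severe) + 0.28·0
Solving: h(Healthy) = 0.4838, h(Severe) = 0.4693.
Starting from Severe, the probability is 0.4693.

0.4693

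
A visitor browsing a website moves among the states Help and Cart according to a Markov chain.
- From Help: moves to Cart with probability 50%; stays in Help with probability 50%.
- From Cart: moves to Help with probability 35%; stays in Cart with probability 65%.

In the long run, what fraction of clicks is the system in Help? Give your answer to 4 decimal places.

0.4118

Let the stationary distribution be π with π = πP and π_1 + π_2 = 1.
π_1 = 0.5·π_1 + 0.35·π_2
Solving with the normalization constraint gives π = (0.4118, 0.5882).
So the stationary probability of Help is 0.4118.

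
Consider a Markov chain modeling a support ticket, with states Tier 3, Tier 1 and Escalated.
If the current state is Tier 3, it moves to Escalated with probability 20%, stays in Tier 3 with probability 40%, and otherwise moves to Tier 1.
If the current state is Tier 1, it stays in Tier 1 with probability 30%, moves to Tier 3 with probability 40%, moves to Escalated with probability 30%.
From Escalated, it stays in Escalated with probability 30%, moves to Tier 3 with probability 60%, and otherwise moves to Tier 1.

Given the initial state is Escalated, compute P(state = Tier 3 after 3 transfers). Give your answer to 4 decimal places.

Propagate the distribution vector 3 transfers from Escalated.
After 0 transfers: (0.0000, 0.0000, 1.0000)
After 1 transfer: (0.6000, 0.1000, 0.3000)
After 2 transfers: (0.4600, 0.3000, 0.2400)
After 3 transfers: (0.4480, 0.2980, 0.2540)
P(in Tier 3 after 3 transfers) = 0.4480

0.4480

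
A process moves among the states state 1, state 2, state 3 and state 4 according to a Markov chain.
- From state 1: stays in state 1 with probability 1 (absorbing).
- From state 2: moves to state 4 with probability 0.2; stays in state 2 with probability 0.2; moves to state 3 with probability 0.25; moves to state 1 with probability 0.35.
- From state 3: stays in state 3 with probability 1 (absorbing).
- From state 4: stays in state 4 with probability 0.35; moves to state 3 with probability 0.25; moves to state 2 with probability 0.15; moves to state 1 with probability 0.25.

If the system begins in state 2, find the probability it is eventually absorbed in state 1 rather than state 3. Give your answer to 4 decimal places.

Let h(s) be the probability of absorption at state 1 starting from transient state s. Then h(state 1) = 1 and h(state 3) = 0. By first-step analysis:
h(state 2) = 0.35·1 + 0.2·h(state 2) + 0.25·0 + 0.2·h(state 4)
h(state 4) = 0.25·1 + 0.15·h(state 2) + 0.25·0 + 0.35·h(state 4)
Solving: h(state 2) = 0.5663, h(state 4) = 0.5153.
Starting from state 2, the probability is 0.5663.

0.5663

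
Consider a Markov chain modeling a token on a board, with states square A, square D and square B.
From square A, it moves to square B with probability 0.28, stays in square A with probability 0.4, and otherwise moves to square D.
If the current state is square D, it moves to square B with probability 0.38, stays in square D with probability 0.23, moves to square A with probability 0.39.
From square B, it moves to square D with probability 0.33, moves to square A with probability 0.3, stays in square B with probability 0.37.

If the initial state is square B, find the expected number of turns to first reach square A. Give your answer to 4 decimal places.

3.0581

Let t(s) be the expected number of turns to first reach square A from state s, with t(square A) = 0. Conditioning on the first turn:
t(square D) = 1 + 0.23·t(square D) + 0.38·t(square B)
t(square B) = 1 + 0.33·t(square D) + 0.37·t(square B)
Solving: t(square D) = 2.8079, t(square B) = 3.0581.
Expected turns from square B to square A: 3.0581.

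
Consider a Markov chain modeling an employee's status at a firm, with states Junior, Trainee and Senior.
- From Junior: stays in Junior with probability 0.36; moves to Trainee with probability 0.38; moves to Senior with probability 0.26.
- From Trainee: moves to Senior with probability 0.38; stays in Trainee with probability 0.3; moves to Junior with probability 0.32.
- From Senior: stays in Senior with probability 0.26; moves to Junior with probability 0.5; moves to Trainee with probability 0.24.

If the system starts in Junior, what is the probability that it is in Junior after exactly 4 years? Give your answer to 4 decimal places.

Propagate the distribution vector 4 years from Junior.
After 0 years: (1.0000, 0.0000, 0.0000)
After 1 year: (0.3600, 0.3800, 0.2600)
After 2 years: (0.3812, 0.3132, 0.3056)
After 3 years: (0.3903, 0.3122, 0.2976)
After 4 years: (0.3892, 0.3134, 0.2975)
P(in Junior after 4 years) = 0.3892

0.3892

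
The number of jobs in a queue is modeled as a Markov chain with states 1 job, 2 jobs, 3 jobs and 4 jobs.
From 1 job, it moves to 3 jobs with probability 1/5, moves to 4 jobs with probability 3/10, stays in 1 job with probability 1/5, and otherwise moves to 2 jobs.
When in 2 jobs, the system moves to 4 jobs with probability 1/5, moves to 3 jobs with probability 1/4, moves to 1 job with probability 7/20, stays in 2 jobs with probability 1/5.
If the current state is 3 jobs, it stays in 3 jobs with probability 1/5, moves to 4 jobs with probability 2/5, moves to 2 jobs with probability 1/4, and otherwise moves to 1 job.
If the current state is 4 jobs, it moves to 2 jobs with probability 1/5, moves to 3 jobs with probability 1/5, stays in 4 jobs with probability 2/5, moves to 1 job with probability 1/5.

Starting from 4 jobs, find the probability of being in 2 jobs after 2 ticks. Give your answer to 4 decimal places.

0.2300

Propagate the distribution vector 2 ticks from 4 jobs.
After 0 ticks: (0.0000, 0.0000, 0.0000, 1.0000)
After 1 tick: (0.2000, 0.2000, 0.2000, 0.4000)
After 2 ticks: (0.2200, 0.2300, 0.2100, 0.3400)
P(in 2 jobs after 2 ticks) = 0.2300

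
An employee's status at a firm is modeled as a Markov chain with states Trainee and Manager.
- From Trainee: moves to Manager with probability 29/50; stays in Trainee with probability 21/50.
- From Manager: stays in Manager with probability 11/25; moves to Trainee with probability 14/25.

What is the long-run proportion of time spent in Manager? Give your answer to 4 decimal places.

Let the stationary distribution be π with π = πP and π_1 + π_2 = 1.
π_1 = 0.42·π_1 + 0.56·π_2
Solving with the normalization constraint gives π = (0.4912, 0.5088).
So the stationary probability of Manager is 0.5088.

0.5088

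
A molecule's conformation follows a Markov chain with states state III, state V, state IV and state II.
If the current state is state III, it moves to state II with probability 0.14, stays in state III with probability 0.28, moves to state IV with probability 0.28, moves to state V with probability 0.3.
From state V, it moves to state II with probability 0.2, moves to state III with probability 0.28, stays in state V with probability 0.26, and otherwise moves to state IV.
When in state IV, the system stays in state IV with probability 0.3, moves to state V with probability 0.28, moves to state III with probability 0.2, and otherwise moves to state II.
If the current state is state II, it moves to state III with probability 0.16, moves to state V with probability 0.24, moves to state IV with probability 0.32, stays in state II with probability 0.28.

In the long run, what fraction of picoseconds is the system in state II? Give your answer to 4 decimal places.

0.2085

Let the stationary distribution be π with π = πP and π_1 + π_2 + π_3 + π_4 = 1.
π_1 = 0.28·π_1 + 0.28·π_2 + 0.2·π_3 + 0.16·π_4
π_2 = 0.3·π_1 + 0.26·π_2 + 0.28·π_3 + 0.24·π_4
π_3 = 0.28·π_1 + 0.26·π_2 + 0.3·π_3 + 0.32·π_4
Solving with the normalization constraint gives π = (0.2319, 0.2709, 0.2887, 0.2085).
So the stationary probability of state II is 0.2085.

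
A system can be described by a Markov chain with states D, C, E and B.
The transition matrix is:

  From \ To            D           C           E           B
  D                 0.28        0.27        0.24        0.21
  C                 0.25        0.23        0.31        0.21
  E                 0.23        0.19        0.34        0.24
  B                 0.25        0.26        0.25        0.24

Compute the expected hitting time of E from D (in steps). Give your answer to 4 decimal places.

Let t(s) be the expected number of steps to first reach E from state s, with t(E) = 0. Conditioning on the first step:
t(D) = 1 + 0.28·t(D) + 0.27·t(C) + 0.21·t(B)
t(C) = 1 + 0.25·t(D) + 0.23·t(C) + 0.21·t(B)
t(B) = 1 + 0.25·t(D) + 0.26·t(C) + 0.24·t(B)
Solving: t(D) = 3.8433, t(C) = 3.5846, t(B) = 3.8064.
Expected steps from D to E: 3.8433.

3.8433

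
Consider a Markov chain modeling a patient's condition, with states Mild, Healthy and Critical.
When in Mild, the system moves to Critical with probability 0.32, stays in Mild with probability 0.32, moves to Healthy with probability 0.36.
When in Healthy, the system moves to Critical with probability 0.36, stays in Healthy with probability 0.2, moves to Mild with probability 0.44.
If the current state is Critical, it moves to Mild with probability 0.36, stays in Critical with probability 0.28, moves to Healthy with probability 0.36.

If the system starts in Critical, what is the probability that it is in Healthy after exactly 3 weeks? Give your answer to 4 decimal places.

Propagate the distribution vector 3 weeks from Critical.
After 0 weeks: (0.0000, 0.0000, 1.0000)
After 1 week: (0.3600, 0.3600, 0.2800)
After 2 weeks: (0.3744, 0.3024, 0.3232)
After 3 weeks: (0.3692, 0.3116, 0.3192)
P(in Healthy after 3 weeks) = 0.3116

0.3116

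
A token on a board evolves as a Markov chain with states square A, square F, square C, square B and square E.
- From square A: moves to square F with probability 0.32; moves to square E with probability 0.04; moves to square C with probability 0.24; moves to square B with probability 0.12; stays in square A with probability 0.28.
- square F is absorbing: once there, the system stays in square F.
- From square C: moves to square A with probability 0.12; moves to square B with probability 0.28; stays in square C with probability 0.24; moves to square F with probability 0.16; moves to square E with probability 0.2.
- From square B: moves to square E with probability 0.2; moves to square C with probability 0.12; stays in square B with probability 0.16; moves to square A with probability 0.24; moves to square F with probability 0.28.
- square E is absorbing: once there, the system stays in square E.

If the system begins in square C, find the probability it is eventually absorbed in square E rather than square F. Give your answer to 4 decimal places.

0.4444

Let h(s) be the probability of absorption at square E starting from transient state s. Then h(square E) = 1 and h(square F) = 0. By first-step analysis:
h(square A) = 0.28·h(square A) + 0.32·0 + 0.24·h(square C) + 0.12·h(square B) + 0.04·1
h(square C) = 0.12·h(square A) + 0.16·0 + 0.24·h(square C) + 0.28·h(square B) + 0.2·1
h(square B) = 0.24·h(square A) + 0.28·0 + 0.12·h(square C) + 0.16·h(square B) + 0.2·1
Solving: h(square A) = 0.2667, h(square C) = 0.4444, h(square B) = 0.3778.
Starting from square C, the probability is 0.4444.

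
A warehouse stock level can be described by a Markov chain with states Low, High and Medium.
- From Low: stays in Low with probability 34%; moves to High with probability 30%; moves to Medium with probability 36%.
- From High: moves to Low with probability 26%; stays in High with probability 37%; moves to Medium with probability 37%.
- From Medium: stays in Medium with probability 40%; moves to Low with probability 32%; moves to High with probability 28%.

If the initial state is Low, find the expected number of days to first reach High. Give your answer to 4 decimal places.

3.4188

Let t(s) be the expected number of days to first reach High from state s, with t(High) = 0. Conditioning on the first day:
t(Low) = 1 + 0.34·t(Low) + 0.36·t(Medium)
t(Medium) = 1 + 0.32·t(Low) + 0.4·t(Medium)
Solving: t(Low) = 3.4188, t(Medium) = 3.4900.
Expected days from Low to High: 3.4188.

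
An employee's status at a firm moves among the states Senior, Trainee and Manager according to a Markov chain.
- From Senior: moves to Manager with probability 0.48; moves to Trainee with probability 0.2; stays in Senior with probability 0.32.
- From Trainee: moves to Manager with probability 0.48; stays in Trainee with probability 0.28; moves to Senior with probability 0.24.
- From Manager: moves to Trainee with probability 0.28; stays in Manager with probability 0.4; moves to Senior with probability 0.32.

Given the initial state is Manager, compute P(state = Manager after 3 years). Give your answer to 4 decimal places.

Propagate the distribution vector 3 years from Manager.
After 0 years: (0.0000, 0.0000, 1.0000)
After 1 year: (0.3200, 0.2800, 0.4000)
After 2 years: (0.2976, 0.2544, 0.4480)
After 3 years: (0.2996, 0.2562, 0.4442)
P(in Manager after 3 years) = 0.4442

0.4442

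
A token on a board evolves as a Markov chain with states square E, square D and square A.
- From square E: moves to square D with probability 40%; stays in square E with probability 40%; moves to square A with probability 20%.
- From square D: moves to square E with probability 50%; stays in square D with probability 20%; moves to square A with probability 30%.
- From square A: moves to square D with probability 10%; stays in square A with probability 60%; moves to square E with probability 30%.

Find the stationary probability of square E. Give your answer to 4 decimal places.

Let the stationary distribution be π with π = πP and π_1 + π_2 + π_3 = 1.
π_1 = 0.4·π_1 + 0.5·π_2 + 0.3·π_3
π_2 = 0.4·π_1 + 0.2·π_2 + 0.1·π_3
Solving with the normalization constraint gives π = (0.3867, 0.2400, 0.3733).
So the stationary probability of square E is 0.3867.

0.3867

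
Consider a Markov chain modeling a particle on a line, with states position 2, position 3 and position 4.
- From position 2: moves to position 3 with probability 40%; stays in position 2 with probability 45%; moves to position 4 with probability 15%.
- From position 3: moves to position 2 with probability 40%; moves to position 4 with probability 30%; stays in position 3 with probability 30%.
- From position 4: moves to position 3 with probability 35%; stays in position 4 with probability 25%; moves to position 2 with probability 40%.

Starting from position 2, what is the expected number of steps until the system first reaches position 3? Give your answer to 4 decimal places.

2.5532

Let t(s) be the expected number of steps to first reach position 3 from state s, with t(position 3) = 0. Conditioning on the first step:
t(position 2) = 1 + 0.45·t(position 2) + 0.15·t(position 4)
t(position 4) = 1 + 0.4·t(position 2) + 0.25·t(position 4)
Solving: t(position 2) = 2.5532, t(position 4) = 2.6950.
Expected steps from position 2 to position 3: 2.5532.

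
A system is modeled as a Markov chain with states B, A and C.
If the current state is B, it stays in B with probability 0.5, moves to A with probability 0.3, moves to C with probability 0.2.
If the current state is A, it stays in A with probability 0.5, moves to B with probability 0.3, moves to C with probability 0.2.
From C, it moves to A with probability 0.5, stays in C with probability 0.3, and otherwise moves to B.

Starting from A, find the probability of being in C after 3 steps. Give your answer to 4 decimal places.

0.2220

Propagate the distribution vector 3 steps from A.
After 0 steps: (0.0000, 1.0000, 0.0000)
After 1 step: (0.3000, 0.5000, 0.2000)
After 2 steps: (0.3400, 0.4400, 0.2200)
After 3 steps: (0.3460, 0.4320, 0.2220)
P(in C after 3 steps) = 0.2220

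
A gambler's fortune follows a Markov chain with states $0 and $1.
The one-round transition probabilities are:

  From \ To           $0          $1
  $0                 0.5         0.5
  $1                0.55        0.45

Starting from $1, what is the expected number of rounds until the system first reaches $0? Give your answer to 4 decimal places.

1.8182

Let t(s) be the expected number of rounds to first reach $0 from state s, with t($0) = 0. Conditioning on the first round:
t($1) = 1 + 0.45·t($1)
Solving: t($1) = 1.8182.
Expected rounds from $1 to $0: 1.8182.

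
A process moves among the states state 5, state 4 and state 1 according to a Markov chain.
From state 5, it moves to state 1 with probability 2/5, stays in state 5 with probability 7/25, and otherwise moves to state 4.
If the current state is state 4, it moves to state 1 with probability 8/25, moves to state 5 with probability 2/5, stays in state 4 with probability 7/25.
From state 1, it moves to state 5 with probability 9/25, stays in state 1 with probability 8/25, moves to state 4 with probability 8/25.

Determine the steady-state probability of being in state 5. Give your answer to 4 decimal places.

Let the stationary distribution be π with π = πP and π_1 + π_2 + π_3 = 1.
π_1 = 0.28·π_1 + 0.4·π_2 + 0.36·π_3
π_2 = 0.32·π_1 + 0.28·π_2 + 0.32·π_3
Solving with the normalization constraint gives π = (0.3447, 0.3077, 0.3476).
So the stationary probability of state 5 is 0.3447.

0.3447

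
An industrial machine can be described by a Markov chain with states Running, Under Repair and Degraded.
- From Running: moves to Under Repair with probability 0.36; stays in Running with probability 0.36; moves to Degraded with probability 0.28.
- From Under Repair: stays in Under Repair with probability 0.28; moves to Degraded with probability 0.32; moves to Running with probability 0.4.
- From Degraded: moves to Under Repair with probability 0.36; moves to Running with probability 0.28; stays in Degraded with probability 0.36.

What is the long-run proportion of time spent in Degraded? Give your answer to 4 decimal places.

Let the stationary distribution be π with π = πP and π_1 + π_2 + π_3 = 1.
π_1 = 0.36·π_1 + 0.4·π_2 + 0.28·π_3
π_2 = 0.36·π_1 + 0.28·π_2 + 0.36·π_3
Solving with the normalization constraint gives π = (0.3478, 0.3333, 0.3188).
So the stationary probability of Degraded is 0.3188.

0.3188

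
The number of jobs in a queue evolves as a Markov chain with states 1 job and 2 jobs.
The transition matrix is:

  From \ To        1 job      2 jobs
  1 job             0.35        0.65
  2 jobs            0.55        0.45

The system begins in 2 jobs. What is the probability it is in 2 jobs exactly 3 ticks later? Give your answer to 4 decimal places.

Propagate the distribution vector 3 ticks from 2 jobs.
After 0 ticks: (0.0000, 1.0000)
After 1 tick: (0.5500, 0.4500)
After 2 ticks: (0.4400, 0.5600)
After 3 ticks: (0.4620, 0.5380)
P(in 2 jobs after 3 ticks) = 0.5380

0.5380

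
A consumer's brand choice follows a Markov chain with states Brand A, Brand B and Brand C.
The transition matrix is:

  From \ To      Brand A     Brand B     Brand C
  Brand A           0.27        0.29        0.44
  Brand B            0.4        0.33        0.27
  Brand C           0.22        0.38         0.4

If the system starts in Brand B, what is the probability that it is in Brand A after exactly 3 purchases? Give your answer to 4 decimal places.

Propagate the distribution vector 3 purchases from Brand B.
After 0 purchases: (0.0000, 1.0000, 0.0000)
After 1 purchase: (0.4000, 0.3300, 0.2700)
After 2 purchases: (0.2994, 0.3275, 0.3731)
After 3 purchases: (0.2939, 0.3367, 0.3694)
P(in Brand A after 3 purchases) = 0.2939

0.2939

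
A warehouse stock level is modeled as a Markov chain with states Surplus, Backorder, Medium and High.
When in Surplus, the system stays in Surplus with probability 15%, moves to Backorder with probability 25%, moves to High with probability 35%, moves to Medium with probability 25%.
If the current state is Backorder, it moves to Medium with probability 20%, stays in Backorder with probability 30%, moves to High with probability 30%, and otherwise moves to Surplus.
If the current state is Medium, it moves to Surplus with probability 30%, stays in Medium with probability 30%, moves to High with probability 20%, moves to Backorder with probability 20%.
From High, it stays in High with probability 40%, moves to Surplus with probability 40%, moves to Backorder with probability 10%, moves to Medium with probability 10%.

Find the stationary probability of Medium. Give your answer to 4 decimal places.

0.2011

Let the stationary distribution be π with π = πP and π_1 + π_2 + π_3 + π_4 = 1.
π_1 = 0.15·π_1 + 0.2·π_2 + 0.3·π_3 + 0.4·π_4
π_2 = 0.25·π_1 + 0.3·π_2 + 0.2·π_3 + 0.1·π_4
π_3 = 0.25·π_1 + 0.2·π_2 + 0.3·π_3 + 0.1·π_4
Solving with the normalization constraint gives π = (0.2717, 0.2011, 0.2011, 0.3261).
So the stationary probability of Medium is 0.2011.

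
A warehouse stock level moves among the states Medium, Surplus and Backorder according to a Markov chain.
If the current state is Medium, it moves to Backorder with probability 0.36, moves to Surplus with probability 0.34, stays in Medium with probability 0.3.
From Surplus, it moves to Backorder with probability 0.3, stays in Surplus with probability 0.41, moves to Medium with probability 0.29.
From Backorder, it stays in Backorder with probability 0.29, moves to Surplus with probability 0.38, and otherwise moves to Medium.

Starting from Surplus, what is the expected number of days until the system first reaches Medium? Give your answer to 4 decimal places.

3.3126

Let t(s) be the expected number of days to first reach Medium from state s, with t(Medium) = 0. Conditioning on the first day:
t(Surplus) = 1 + 0.41·t(Surplus) + 0.3·t(Backorder)
t(Backorder) = 1 + 0.38·t(Surplus) + 0.29·t(Backorder)
Solving: t(Surplus) = 3.3126, t(Backorder) = 3.1814.
Expected days from Surplus to Medium: 3.3126.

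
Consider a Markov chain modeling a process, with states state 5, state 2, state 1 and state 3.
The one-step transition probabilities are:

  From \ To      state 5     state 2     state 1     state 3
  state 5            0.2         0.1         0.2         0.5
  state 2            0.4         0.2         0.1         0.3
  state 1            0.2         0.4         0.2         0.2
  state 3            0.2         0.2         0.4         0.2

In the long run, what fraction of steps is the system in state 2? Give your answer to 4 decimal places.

0.2229

Let the stationary distribution be π with π = πP and π_1 + π_2 + π_3 + π_4 = 1.
π_1 = 0.2·π_1 + 0.4·π_2 + 0.2·π_3 + 0.2·π_4
π_2 = 0.1·π_1 + 0.2·π_2 + 0.4·π_3 + 0.2·π_4
π_3 = 0.2·π_1 + 0.1·π_2 + 0.2·π_3 + 0.4·π_4
Solving with the normalization constraint gives π = (0.2446, 0.2229, 0.2368, 0.2957).
So the stationary probability of state 2 is 0.2229.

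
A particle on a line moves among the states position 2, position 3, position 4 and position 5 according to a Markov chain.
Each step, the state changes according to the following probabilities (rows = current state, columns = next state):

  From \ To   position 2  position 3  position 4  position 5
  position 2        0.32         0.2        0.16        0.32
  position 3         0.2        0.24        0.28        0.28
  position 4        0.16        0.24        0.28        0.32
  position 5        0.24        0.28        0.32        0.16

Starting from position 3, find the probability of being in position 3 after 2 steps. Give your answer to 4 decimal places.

0.2432

Propagate the distribution vector 2 steps from position 3.
After 0 steps: (0.0000, 1.0000, 0.0000, 0.0000)
After 1 step: (0.2000, 0.2400, 0.2800, 0.2800)
After 2 steps: (0.2240, 0.2432, 0.2672, 0.2656)
P(in position 3 after 2 steps) = 0.2432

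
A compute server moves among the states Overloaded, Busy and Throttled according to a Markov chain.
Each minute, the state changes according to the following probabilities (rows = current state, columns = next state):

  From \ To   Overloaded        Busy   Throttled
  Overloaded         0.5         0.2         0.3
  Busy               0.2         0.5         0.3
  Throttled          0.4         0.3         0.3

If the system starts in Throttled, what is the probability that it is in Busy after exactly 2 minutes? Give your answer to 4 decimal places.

Sum over the intermediate state after 1 minute:
P = P(Throttled→Overloaded)·P(Overloaded→Busy) + P(Throttled→Busy)·P(Busy→Busy) + P(Throttled→Throttled)·P(Throttled→Busy)
  = 0.4×0.2 + 0.3×0.5 + 0.3×0.3
  = 0.0800 + 0.1500 + 0.0900 = 0.3200

0.3200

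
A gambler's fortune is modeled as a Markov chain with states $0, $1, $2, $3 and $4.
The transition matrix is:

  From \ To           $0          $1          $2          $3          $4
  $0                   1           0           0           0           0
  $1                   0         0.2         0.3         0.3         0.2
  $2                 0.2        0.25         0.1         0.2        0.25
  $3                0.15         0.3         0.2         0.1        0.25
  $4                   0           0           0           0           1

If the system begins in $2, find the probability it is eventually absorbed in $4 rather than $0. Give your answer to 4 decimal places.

Let h(s) be the probability of absorption at $4 starting from transient state s. Then h($4) = 1 and h($0) = 0. By first-step analysis:
h($1) = 0.2·h($1) + 0.3·h($2) + 0.3·h($3) + 0.2·1
h($2) = 0.2·0 + 0.25·h($1) + 0.1·h($2) + 0.2·h($3) + 0.25·1
h($3) = 0.15·0 + 0.3·h($1) + 0.2·h($2) + 0.1·h($3) + 0.25·1
Solving: h($1) = 0.7342, h($2) = 0.6289, h($3) = 0.6623.
Starting from $2, the probability is 0.6289.

0.6289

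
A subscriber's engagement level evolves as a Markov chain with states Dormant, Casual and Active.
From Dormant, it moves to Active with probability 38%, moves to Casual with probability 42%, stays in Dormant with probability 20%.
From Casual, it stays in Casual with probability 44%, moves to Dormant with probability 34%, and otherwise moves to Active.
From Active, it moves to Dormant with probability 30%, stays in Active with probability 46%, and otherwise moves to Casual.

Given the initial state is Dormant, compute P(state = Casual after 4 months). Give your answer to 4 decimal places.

Propagate the distribution vector 4 months from Dormant.
After 0 months: (1.0000, 0.0000, 0.0000)
After 1 month: (0.2000, 0.4200, 0.3800)
After 2 months: (0.2968, 0.3600, 0.3432)
After 3 months: (0.2847, 0.3654, 0.3499)
After 4 months: (0.2861, 0.3643, 0.3495)
P(in Casual after 4 months) = 0.3643

0.3643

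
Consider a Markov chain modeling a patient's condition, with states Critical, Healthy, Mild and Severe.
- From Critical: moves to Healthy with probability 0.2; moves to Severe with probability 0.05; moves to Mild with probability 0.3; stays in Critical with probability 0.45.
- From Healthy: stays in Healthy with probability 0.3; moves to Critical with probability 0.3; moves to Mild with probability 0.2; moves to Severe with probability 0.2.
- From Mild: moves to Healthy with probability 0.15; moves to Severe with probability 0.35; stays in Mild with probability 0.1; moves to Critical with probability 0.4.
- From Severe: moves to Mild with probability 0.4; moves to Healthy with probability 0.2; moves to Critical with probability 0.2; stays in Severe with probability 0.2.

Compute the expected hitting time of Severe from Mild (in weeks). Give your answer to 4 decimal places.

5.0000

Let t(s) be the expected number of weeks to first reach Severe from state s, with t(Severe) = 0. Conditioning on the first week:
t(Critical) = 1 + 0.45·t(Critical) + 0.2·t(Healthy) + 0.3·t(Mild)
t(Healthy) = 1 + 0.3·t(Critical) + 0.3·t(Healthy) + 0.2·t(Mild)
t(Mild) = 1 + 0.4·t(Critical) + 0.15·t(Healthy) + 0.1·t(Mild)
Solving: t(Critical) = 6.6154, t(Healthy) = 5.6923, t(Mild) = 5.0000.
Expected weeks from Mild to Severe: 5.0000.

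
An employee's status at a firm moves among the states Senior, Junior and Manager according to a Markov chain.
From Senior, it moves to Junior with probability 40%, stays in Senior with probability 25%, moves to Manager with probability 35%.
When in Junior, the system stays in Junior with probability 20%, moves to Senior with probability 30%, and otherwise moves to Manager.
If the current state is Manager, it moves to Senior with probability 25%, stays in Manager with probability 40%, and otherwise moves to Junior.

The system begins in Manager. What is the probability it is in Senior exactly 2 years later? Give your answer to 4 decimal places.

Sum over the intermediate state after 1 year:
P = P(Manager→Senior)·P(Senior→Senior) + P(Manager→Junior)·P(Junior→Senior) + P(Manager→Manager)·P(Manager→Senior)
  = 0.25×0.25 + 0.35×0.3 + 0.4×0.25
  = 0.0625 + 0.1050 + 0.1000 = 0.2675

0.2675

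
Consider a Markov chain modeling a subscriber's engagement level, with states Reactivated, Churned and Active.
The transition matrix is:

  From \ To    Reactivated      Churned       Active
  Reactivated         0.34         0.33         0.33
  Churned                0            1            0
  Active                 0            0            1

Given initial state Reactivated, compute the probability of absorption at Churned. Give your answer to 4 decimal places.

0.5000

Let h(s) be the probability of absorption at Churned starting from transient state s. Then h(Churned) = 1 and h(Active) = 0. By first-step analysis:
h(Reactivated) = 0.34·h(Reactivated) + 0.33·1 + 0.33·0
Solving: h(Reactivated) = 0.5000.
Starting from Reactivated, the probability is 0.5000.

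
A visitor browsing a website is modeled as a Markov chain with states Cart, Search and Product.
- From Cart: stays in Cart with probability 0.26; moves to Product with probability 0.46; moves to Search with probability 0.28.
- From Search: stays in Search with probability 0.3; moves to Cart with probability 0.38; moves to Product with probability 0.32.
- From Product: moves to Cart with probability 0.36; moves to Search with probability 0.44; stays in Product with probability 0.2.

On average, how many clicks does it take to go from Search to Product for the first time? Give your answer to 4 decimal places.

2.7211

Let t(s) be the expected number of clicks to first reach Product from state s, with t(Product) = 0. Conditioning on the first click:
t(Cart) = 1 + 0.26·t(Cart) + 0.28·t(Search)
t(Search) = 1 + 0.38·t(Cart) + 0.3·t(Search)
Solving: t(Cart) = 2.3810, t(Search) = 2.7211.
Expected clicks from Search to Product: 2.7211.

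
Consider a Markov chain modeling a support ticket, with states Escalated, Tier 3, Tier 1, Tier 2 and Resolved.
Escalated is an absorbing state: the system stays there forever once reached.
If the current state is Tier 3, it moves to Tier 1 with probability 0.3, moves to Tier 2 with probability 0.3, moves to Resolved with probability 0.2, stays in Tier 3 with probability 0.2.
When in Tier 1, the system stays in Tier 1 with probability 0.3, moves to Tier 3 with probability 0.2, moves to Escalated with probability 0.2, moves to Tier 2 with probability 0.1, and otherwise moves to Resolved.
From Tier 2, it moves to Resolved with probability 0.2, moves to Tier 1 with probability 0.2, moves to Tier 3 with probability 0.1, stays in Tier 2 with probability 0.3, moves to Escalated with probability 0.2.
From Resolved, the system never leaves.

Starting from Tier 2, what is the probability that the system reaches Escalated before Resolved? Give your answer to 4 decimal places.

Let h(s) be the probability of absorption at Escalated starting from transient state s. Then h(Escalated) = 1 and h(Resolved) = 0. By first-step analysis:
h(Tier 3) = 0.2·h(Tier 3) + 0.3·h(Tier 1) + 0.3·h(Tier 2) + 0.2·0
h(Tier 1) = 0.2·1 + 0.2·h(Tier 3) + 0.3·h(Tier 1) + 0.1·h(Tier 2) + 0.2·0
h(Tier 2) = 0.2·1 + 0.1·h(Tier 3) + 0.2·h(Tier 1) + 0.3·h(Tier 2) + 0.2·0
Solving: h(Tier 3) = 0.3423, h(Tier 1) = 0.4497, h(Tier 2) = 0.4631.
Starting from Tier 2, the probability is 0.4631.

0.4631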